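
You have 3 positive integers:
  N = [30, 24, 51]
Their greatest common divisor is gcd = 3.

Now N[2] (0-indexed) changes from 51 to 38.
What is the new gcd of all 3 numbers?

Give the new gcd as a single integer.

Numbers: [30, 24, 51], gcd = 3
Change: index 2, 51 -> 38
gcd of the OTHER numbers (without index 2): gcd([30, 24]) = 6
New gcd = gcd(g_others, new_val) = gcd(6, 38) = 2

Answer: 2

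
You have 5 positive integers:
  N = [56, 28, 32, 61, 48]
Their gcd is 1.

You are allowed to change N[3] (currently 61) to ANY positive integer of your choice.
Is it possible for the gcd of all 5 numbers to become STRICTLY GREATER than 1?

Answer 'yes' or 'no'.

Current gcd = 1
gcd of all OTHER numbers (without N[3]=61): gcd([56, 28, 32, 48]) = 4
The new gcd after any change is gcd(4, new_value).
This can be at most 4.
Since 4 > old gcd 1, the gcd CAN increase (e.g., set N[3] = 4).

Answer: yes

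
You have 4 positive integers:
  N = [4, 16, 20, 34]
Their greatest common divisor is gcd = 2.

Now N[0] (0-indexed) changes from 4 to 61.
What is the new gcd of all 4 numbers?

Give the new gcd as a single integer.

Answer: 1

Derivation:
Numbers: [4, 16, 20, 34], gcd = 2
Change: index 0, 4 -> 61
gcd of the OTHER numbers (without index 0): gcd([16, 20, 34]) = 2
New gcd = gcd(g_others, new_val) = gcd(2, 61) = 1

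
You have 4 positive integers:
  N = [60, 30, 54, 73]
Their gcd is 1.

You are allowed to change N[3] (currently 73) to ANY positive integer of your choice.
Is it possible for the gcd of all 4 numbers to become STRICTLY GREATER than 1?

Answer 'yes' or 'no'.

Answer: yes

Derivation:
Current gcd = 1
gcd of all OTHER numbers (without N[3]=73): gcd([60, 30, 54]) = 6
The new gcd after any change is gcd(6, new_value).
This can be at most 6.
Since 6 > old gcd 1, the gcd CAN increase (e.g., set N[3] = 6).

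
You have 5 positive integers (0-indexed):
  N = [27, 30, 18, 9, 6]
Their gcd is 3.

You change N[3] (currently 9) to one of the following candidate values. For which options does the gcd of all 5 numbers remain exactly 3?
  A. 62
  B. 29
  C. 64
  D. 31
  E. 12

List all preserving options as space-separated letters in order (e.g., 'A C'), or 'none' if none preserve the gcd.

Answer: E

Derivation:
Old gcd = 3; gcd of others (without N[3]) = 3
New gcd for candidate v: gcd(3, v). Preserves old gcd iff gcd(3, v) = 3.
  Option A: v=62, gcd(3,62)=1 -> changes
  Option B: v=29, gcd(3,29)=1 -> changes
  Option C: v=64, gcd(3,64)=1 -> changes
  Option D: v=31, gcd(3,31)=1 -> changes
  Option E: v=12, gcd(3,12)=3 -> preserves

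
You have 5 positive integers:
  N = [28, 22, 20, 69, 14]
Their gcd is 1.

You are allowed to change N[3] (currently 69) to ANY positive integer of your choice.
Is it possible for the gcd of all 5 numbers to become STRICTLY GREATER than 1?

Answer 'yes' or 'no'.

Current gcd = 1
gcd of all OTHER numbers (without N[3]=69): gcd([28, 22, 20, 14]) = 2
The new gcd after any change is gcd(2, new_value).
This can be at most 2.
Since 2 > old gcd 1, the gcd CAN increase (e.g., set N[3] = 2).

Answer: yes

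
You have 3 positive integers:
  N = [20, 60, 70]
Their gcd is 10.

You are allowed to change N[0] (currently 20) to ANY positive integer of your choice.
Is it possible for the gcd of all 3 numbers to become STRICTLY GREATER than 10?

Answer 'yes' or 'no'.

Current gcd = 10
gcd of all OTHER numbers (without N[0]=20): gcd([60, 70]) = 10
The new gcd after any change is gcd(10, new_value).
This can be at most 10.
Since 10 = old gcd 10, the gcd can only stay the same or decrease.

Answer: no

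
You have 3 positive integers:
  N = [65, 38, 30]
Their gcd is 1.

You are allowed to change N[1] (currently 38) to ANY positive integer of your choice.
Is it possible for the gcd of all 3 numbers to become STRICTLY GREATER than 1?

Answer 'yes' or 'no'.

Answer: yes

Derivation:
Current gcd = 1
gcd of all OTHER numbers (without N[1]=38): gcd([65, 30]) = 5
The new gcd after any change is gcd(5, new_value).
This can be at most 5.
Since 5 > old gcd 1, the gcd CAN increase (e.g., set N[1] = 5).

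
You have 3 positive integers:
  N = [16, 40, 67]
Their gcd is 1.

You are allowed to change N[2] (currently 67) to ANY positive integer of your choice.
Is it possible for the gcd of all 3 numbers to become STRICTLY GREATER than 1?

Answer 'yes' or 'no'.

Current gcd = 1
gcd of all OTHER numbers (without N[2]=67): gcd([16, 40]) = 8
The new gcd after any change is gcd(8, new_value).
This can be at most 8.
Since 8 > old gcd 1, the gcd CAN increase (e.g., set N[2] = 8).

Answer: yes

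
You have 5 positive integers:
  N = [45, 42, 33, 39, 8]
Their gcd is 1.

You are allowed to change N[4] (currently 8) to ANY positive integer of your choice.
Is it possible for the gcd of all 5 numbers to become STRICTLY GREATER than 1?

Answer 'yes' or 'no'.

Current gcd = 1
gcd of all OTHER numbers (without N[4]=8): gcd([45, 42, 33, 39]) = 3
The new gcd after any change is gcd(3, new_value).
This can be at most 3.
Since 3 > old gcd 1, the gcd CAN increase (e.g., set N[4] = 3).

Answer: yes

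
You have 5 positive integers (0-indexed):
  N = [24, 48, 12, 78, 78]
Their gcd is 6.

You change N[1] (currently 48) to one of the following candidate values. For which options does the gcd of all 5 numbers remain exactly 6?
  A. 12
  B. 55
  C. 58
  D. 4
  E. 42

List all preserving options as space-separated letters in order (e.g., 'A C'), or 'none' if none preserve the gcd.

Answer: A E

Derivation:
Old gcd = 6; gcd of others (without N[1]) = 6
New gcd for candidate v: gcd(6, v). Preserves old gcd iff gcd(6, v) = 6.
  Option A: v=12, gcd(6,12)=6 -> preserves
  Option B: v=55, gcd(6,55)=1 -> changes
  Option C: v=58, gcd(6,58)=2 -> changes
  Option D: v=4, gcd(6,4)=2 -> changes
  Option E: v=42, gcd(6,42)=6 -> preserves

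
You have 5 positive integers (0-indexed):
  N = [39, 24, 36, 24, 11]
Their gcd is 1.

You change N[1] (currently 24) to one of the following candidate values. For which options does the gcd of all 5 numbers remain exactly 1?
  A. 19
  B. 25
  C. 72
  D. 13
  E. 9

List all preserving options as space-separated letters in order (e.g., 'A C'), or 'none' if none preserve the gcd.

Answer: A B C D E

Derivation:
Old gcd = 1; gcd of others (without N[1]) = 1
New gcd for candidate v: gcd(1, v). Preserves old gcd iff gcd(1, v) = 1.
  Option A: v=19, gcd(1,19)=1 -> preserves
  Option B: v=25, gcd(1,25)=1 -> preserves
  Option C: v=72, gcd(1,72)=1 -> preserves
  Option D: v=13, gcd(1,13)=1 -> preserves
  Option E: v=9, gcd(1,9)=1 -> preserves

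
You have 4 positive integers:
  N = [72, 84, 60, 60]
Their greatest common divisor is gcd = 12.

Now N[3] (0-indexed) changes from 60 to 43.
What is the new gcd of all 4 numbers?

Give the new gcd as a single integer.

Answer: 1

Derivation:
Numbers: [72, 84, 60, 60], gcd = 12
Change: index 3, 60 -> 43
gcd of the OTHER numbers (without index 3): gcd([72, 84, 60]) = 12
New gcd = gcd(g_others, new_val) = gcd(12, 43) = 1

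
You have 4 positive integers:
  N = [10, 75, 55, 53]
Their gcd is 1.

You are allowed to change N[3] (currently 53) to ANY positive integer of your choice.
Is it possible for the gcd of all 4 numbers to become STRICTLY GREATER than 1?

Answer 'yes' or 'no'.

Answer: yes

Derivation:
Current gcd = 1
gcd of all OTHER numbers (without N[3]=53): gcd([10, 75, 55]) = 5
The new gcd after any change is gcd(5, new_value).
This can be at most 5.
Since 5 > old gcd 1, the gcd CAN increase (e.g., set N[3] = 5).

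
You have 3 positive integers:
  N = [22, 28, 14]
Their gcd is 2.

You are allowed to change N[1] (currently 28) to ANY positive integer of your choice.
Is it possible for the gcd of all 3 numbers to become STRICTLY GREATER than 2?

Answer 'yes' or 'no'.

Current gcd = 2
gcd of all OTHER numbers (without N[1]=28): gcd([22, 14]) = 2
The new gcd after any change is gcd(2, new_value).
This can be at most 2.
Since 2 = old gcd 2, the gcd can only stay the same or decrease.

Answer: no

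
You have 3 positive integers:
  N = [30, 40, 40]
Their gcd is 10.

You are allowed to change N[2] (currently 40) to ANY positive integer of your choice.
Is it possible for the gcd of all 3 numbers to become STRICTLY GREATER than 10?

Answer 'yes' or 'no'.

Current gcd = 10
gcd of all OTHER numbers (without N[2]=40): gcd([30, 40]) = 10
The new gcd after any change is gcd(10, new_value).
This can be at most 10.
Since 10 = old gcd 10, the gcd can only stay the same or decrease.

Answer: no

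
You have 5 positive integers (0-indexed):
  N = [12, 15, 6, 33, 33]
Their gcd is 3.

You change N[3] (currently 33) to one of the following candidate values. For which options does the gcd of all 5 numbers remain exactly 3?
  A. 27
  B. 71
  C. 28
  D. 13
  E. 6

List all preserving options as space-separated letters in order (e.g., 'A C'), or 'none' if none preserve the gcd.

Old gcd = 3; gcd of others (without N[3]) = 3
New gcd for candidate v: gcd(3, v). Preserves old gcd iff gcd(3, v) = 3.
  Option A: v=27, gcd(3,27)=3 -> preserves
  Option B: v=71, gcd(3,71)=1 -> changes
  Option C: v=28, gcd(3,28)=1 -> changes
  Option D: v=13, gcd(3,13)=1 -> changes
  Option E: v=6, gcd(3,6)=3 -> preserves

Answer: A E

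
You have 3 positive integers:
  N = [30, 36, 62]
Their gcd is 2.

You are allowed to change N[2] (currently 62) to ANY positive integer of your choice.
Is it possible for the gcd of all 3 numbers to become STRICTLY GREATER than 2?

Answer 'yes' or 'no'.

Answer: yes

Derivation:
Current gcd = 2
gcd of all OTHER numbers (without N[2]=62): gcd([30, 36]) = 6
The new gcd after any change is gcd(6, new_value).
This can be at most 6.
Since 6 > old gcd 2, the gcd CAN increase (e.g., set N[2] = 6).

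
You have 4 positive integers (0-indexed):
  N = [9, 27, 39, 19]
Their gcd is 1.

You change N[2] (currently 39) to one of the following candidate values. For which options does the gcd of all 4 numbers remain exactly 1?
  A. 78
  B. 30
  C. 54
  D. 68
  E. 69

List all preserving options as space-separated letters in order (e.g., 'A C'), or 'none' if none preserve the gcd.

Answer: A B C D E

Derivation:
Old gcd = 1; gcd of others (without N[2]) = 1
New gcd for candidate v: gcd(1, v). Preserves old gcd iff gcd(1, v) = 1.
  Option A: v=78, gcd(1,78)=1 -> preserves
  Option B: v=30, gcd(1,30)=1 -> preserves
  Option C: v=54, gcd(1,54)=1 -> preserves
  Option D: v=68, gcd(1,68)=1 -> preserves
  Option E: v=69, gcd(1,69)=1 -> preserves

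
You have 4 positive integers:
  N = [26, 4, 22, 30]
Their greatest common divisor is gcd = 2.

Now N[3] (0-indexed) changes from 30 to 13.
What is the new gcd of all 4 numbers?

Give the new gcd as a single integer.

Answer: 1

Derivation:
Numbers: [26, 4, 22, 30], gcd = 2
Change: index 3, 30 -> 13
gcd of the OTHER numbers (without index 3): gcd([26, 4, 22]) = 2
New gcd = gcd(g_others, new_val) = gcd(2, 13) = 1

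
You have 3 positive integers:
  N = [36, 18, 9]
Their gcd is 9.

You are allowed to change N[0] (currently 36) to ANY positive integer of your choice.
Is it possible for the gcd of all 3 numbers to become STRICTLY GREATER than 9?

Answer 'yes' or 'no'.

Current gcd = 9
gcd of all OTHER numbers (without N[0]=36): gcd([18, 9]) = 9
The new gcd after any change is gcd(9, new_value).
This can be at most 9.
Since 9 = old gcd 9, the gcd can only stay the same or decrease.

Answer: no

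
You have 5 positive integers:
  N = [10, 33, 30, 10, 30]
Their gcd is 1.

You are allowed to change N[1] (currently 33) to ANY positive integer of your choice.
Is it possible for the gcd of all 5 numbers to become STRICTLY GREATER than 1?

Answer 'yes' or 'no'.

Current gcd = 1
gcd of all OTHER numbers (without N[1]=33): gcd([10, 30, 10, 30]) = 10
The new gcd after any change is gcd(10, new_value).
This can be at most 10.
Since 10 > old gcd 1, the gcd CAN increase (e.g., set N[1] = 10).

Answer: yes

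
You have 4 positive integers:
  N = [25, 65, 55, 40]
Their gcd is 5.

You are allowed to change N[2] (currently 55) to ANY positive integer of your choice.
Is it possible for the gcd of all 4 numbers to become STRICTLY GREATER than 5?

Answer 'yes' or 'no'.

Answer: no

Derivation:
Current gcd = 5
gcd of all OTHER numbers (without N[2]=55): gcd([25, 65, 40]) = 5
The new gcd after any change is gcd(5, new_value).
This can be at most 5.
Since 5 = old gcd 5, the gcd can only stay the same or decrease.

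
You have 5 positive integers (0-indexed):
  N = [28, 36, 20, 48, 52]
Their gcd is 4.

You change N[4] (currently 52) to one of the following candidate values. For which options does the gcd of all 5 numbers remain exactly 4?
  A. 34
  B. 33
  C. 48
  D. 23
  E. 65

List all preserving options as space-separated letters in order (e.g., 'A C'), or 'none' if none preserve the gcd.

Answer: C

Derivation:
Old gcd = 4; gcd of others (without N[4]) = 4
New gcd for candidate v: gcd(4, v). Preserves old gcd iff gcd(4, v) = 4.
  Option A: v=34, gcd(4,34)=2 -> changes
  Option B: v=33, gcd(4,33)=1 -> changes
  Option C: v=48, gcd(4,48)=4 -> preserves
  Option D: v=23, gcd(4,23)=1 -> changes
  Option E: v=65, gcd(4,65)=1 -> changes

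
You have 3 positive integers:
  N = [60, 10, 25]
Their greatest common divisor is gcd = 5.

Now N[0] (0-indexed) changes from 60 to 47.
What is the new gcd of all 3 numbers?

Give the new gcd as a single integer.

Numbers: [60, 10, 25], gcd = 5
Change: index 0, 60 -> 47
gcd of the OTHER numbers (without index 0): gcd([10, 25]) = 5
New gcd = gcd(g_others, new_val) = gcd(5, 47) = 1

Answer: 1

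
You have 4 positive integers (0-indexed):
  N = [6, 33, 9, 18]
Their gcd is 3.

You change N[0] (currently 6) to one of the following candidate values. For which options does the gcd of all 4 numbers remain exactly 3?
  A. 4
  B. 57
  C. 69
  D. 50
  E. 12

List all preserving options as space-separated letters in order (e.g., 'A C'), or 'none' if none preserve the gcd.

Answer: B C E

Derivation:
Old gcd = 3; gcd of others (without N[0]) = 3
New gcd for candidate v: gcd(3, v). Preserves old gcd iff gcd(3, v) = 3.
  Option A: v=4, gcd(3,4)=1 -> changes
  Option B: v=57, gcd(3,57)=3 -> preserves
  Option C: v=69, gcd(3,69)=3 -> preserves
  Option D: v=50, gcd(3,50)=1 -> changes
  Option E: v=12, gcd(3,12)=3 -> preserves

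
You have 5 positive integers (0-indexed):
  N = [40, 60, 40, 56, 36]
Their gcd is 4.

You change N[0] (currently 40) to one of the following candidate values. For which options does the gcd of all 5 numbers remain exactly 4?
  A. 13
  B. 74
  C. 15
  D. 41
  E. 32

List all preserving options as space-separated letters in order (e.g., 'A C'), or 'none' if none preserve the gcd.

Old gcd = 4; gcd of others (without N[0]) = 4
New gcd for candidate v: gcd(4, v). Preserves old gcd iff gcd(4, v) = 4.
  Option A: v=13, gcd(4,13)=1 -> changes
  Option B: v=74, gcd(4,74)=2 -> changes
  Option C: v=15, gcd(4,15)=1 -> changes
  Option D: v=41, gcd(4,41)=1 -> changes
  Option E: v=32, gcd(4,32)=4 -> preserves

Answer: E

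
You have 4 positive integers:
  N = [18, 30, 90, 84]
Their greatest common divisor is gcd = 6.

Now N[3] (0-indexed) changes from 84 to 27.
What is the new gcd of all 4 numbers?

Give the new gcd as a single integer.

Answer: 3

Derivation:
Numbers: [18, 30, 90, 84], gcd = 6
Change: index 3, 84 -> 27
gcd of the OTHER numbers (without index 3): gcd([18, 30, 90]) = 6
New gcd = gcd(g_others, new_val) = gcd(6, 27) = 3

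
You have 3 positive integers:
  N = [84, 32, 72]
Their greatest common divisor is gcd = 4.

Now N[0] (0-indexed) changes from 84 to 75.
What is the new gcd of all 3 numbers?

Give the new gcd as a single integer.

Numbers: [84, 32, 72], gcd = 4
Change: index 0, 84 -> 75
gcd of the OTHER numbers (without index 0): gcd([32, 72]) = 8
New gcd = gcd(g_others, new_val) = gcd(8, 75) = 1

Answer: 1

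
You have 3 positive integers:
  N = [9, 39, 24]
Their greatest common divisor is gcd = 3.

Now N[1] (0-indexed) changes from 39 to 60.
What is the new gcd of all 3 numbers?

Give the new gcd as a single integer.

Numbers: [9, 39, 24], gcd = 3
Change: index 1, 39 -> 60
gcd of the OTHER numbers (without index 1): gcd([9, 24]) = 3
New gcd = gcd(g_others, new_val) = gcd(3, 60) = 3

Answer: 3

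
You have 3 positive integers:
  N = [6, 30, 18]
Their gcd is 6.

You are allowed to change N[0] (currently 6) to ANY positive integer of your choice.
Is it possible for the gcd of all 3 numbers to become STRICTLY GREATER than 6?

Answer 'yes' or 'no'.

Answer: no

Derivation:
Current gcd = 6
gcd of all OTHER numbers (without N[0]=6): gcd([30, 18]) = 6
The new gcd after any change is gcd(6, new_value).
This can be at most 6.
Since 6 = old gcd 6, the gcd can only stay the same or decrease.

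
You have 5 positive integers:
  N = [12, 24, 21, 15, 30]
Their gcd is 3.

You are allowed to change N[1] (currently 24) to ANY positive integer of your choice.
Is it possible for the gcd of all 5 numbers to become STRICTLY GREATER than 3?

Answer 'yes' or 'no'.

Current gcd = 3
gcd of all OTHER numbers (without N[1]=24): gcd([12, 21, 15, 30]) = 3
The new gcd after any change is gcd(3, new_value).
This can be at most 3.
Since 3 = old gcd 3, the gcd can only stay the same or decrease.

Answer: no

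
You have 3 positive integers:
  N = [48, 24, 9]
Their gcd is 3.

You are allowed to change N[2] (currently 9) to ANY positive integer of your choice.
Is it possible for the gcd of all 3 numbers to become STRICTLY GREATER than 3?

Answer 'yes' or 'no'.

Current gcd = 3
gcd of all OTHER numbers (without N[2]=9): gcd([48, 24]) = 24
The new gcd after any change is gcd(24, new_value).
This can be at most 24.
Since 24 > old gcd 3, the gcd CAN increase (e.g., set N[2] = 24).

Answer: yes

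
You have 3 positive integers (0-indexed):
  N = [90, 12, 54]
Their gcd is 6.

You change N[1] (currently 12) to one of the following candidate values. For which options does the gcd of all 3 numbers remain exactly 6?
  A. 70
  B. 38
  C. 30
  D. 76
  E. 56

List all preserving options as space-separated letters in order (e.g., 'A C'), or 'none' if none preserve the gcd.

Answer: C

Derivation:
Old gcd = 6; gcd of others (without N[1]) = 18
New gcd for candidate v: gcd(18, v). Preserves old gcd iff gcd(18, v) = 6.
  Option A: v=70, gcd(18,70)=2 -> changes
  Option B: v=38, gcd(18,38)=2 -> changes
  Option C: v=30, gcd(18,30)=6 -> preserves
  Option D: v=76, gcd(18,76)=2 -> changes
  Option E: v=56, gcd(18,56)=2 -> changes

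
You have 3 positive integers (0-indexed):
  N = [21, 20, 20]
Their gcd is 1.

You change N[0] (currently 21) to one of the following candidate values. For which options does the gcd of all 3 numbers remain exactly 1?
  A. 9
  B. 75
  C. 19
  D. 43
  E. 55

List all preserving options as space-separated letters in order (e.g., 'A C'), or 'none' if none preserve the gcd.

Answer: A C D

Derivation:
Old gcd = 1; gcd of others (without N[0]) = 20
New gcd for candidate v: gcd(20, v). Preserves old gcd iff gcd(20, v) = 1.
  Option A: v=9, gcd(20,9)=1 -> preserves
  Option B: v=75, gcd(20,75)=5 -> changes
  Option C: v=19, gcd(20,19)=1 -> preserves
  Option D: v=43, gcd(20,43)=1 -> preserves
  Option E: v=55, gcd(20,55)=5 -> changes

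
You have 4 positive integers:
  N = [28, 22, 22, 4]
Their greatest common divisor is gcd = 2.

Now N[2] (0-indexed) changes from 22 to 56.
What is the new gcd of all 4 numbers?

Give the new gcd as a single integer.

Answer: 2

Derivation:
Numbers: [28, 22, 22, 4], gcd = 2
Change: index 2, 22 -> 56
gcd of the OTHER numbers (without index 2): gcd([28, 22, 4]) = 2
New gcd = gcd(g_others, new_val) = gcd(2, 56) = 2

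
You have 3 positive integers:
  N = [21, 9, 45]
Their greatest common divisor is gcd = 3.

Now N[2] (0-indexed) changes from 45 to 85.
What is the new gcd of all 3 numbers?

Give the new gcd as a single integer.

Answer: 1

Derivation:
Numbers: [21, 9, 45], gcd = 3
Change: index 2, 45 -> 85
gcd of the OTHER numbers (without index 2): gcd([21, 9]) = 3
New gcd = gcd(g_others, new_val) = gcd(3, 85) = 1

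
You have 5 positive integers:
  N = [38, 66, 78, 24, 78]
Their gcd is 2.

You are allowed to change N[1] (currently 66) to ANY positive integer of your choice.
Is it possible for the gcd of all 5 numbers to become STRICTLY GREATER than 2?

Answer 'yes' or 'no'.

Answer: no

Derivation:
Current gcd = 2
gcd of all OTHER numbers (without N[1]=66): gcd([38, 78, 24, 78]) = 2
The new gcd after any change is gcd(2, new_value).
This can be at most 2.
Since 2 = old gcd 2, the gcd can only stay the same or decrease.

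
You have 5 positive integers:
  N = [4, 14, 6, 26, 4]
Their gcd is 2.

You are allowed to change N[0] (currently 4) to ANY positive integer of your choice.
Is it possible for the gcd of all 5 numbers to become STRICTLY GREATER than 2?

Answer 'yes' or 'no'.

Answer: no

Derivation:
Current gcd = 2
gcd of all OTHER numbers (without N[0]=4): gcd([14, 6, 26, 4]) = 2
The new gcd after any change is gcd(2, new_value).
This can be at most 2.
Since 2 = old gcd 2, the gcd can only stay the same or decrease.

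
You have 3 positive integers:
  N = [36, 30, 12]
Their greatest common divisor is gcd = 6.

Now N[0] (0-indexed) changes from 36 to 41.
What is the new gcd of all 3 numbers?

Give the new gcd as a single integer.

Numbers: [36, 30, 12], gcd = 6
Change: index 0, 36 -> 41
gcd of the OTHER numbers (without index 0): gcd([30, 12]) = 6
New gcd = gcd(g_others, new_val) = gcd(6, 41) = 1

Answer: 1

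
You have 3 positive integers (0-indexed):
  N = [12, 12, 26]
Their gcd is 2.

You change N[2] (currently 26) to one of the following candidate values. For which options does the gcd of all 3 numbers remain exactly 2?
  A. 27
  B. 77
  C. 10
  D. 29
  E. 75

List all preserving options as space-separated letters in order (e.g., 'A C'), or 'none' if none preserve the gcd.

Old gcd = 2; gcd of others (without N[2]) = 12
New gcd for candidate v: gcd(12, v). Preserves old gcd iff gcd(12, v) = 2.
  Option A: v=27, gcd(12,27)=3 -> changes
  Option B: v=77, gcd(12,77)=1 -> changes
  Option C: v=10, gcd(12,10)=2 -> preserves
  Option D: v=29, gcd(12,29)=1 -> changes
  Option E: v=75, gcd(12,75)=3 -> changes

Answer: C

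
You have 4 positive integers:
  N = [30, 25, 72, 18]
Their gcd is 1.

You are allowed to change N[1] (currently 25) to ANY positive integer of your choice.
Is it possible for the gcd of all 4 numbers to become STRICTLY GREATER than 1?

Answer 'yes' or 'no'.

Answer: yes

Derivation:
Current gcd = 1
gcd of all OTHER numbers (without N[1]=25): gcd([30, 72, 18]) = 6
The new gcd after any change is gcd(6, new_value).
This can be at most 6.
Since 6 > old gcd 1, the gcd CAN increase (e.g., set N[1] = 6).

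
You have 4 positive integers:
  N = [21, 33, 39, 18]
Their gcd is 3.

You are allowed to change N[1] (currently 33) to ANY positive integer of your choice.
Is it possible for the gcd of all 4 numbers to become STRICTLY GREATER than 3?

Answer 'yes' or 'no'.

Current gcd = 3
gcd of all OTHER numbers (without N[1]=33): gcd([21, 39, 18]) = 3
The new gcd after any change is gcd(3, new_value).
This can be at most 3.
Since 3 = old gcd 3, the gcd can only stay the same or decrease.

Answer: no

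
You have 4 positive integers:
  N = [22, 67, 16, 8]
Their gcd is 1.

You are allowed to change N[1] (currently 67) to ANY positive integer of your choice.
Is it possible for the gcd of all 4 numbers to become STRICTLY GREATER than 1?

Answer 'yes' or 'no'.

Answer: yes

Derivation:
Current gcd = 1
gcd of all OTHER numbers (without N[1]=67): gcd([22, 16, 8]) = 2
The new gcd after any change is gcd(2, new_value).
This can be at most 2.
Since 2 > old gcd 1, the gcd CAN increase (e.g., set N[1] = 2).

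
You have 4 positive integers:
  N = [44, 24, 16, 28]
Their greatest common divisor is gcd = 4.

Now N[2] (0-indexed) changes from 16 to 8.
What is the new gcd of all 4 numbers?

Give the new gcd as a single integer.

Answer: 4

Derivation:
Numbers: [44, 24, 16, 28], gcd = 4
Change: index 2, 16 -> 8
gcd of the OTHER numbers (without index 2): gcd([44, 24, 28]) = 4
New gcd = gcd(g_others, new_val) = gcd(4, 8) = 4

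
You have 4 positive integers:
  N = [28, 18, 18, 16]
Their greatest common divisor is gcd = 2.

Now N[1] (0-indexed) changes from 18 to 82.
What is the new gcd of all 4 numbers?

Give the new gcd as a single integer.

Numbers: [28, 18, 18, 16], gcd = 2
Change: index 1, 18 -> 82
gcd of the OTHER numbers (without index 1): gcd([28, 18, 16]) = 2
New gcd = gcd(g_others, new_val) = gcd(2, 82) = 2

Answer: 2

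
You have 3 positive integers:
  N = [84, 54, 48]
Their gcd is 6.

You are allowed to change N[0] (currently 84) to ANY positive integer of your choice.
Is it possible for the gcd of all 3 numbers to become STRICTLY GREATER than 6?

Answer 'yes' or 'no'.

Answer: no

Derivation:
Current gcd = 6
gcd of all OTHER numbers (without N[0]=84): gcd([54, 48]) = 6
The new gcd after any change is gcd(6, new_value).
This can be at most 6.
Since 6 = old gcd 6, the gcd can only stay the same or decrease.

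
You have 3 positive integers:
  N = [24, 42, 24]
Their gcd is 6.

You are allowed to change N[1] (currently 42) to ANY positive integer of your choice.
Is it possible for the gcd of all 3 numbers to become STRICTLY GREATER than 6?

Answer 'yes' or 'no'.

Answer: yes

Derivation:
Current gcd = 6
gcd of all OTHER numbers (without N[1]=42): gcd([24, 24]) = 24
The new gcd after any change is gcd(24, new_value).
This can be at most 24.
Since 24 > old gcd 6, the gcd CAN increase (e.g., set N[1] = 24).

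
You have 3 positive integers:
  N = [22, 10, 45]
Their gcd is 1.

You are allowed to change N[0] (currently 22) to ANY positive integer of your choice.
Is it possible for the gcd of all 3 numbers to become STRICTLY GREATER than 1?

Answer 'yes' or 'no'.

Answer: yes

Derivation:
Current gcd = 1
gcd of all OTHER numbers (without N[0]=22): gcd([10, 45]) = 5
The new gcd after any change is gcd(5, new_value).
This can be at most 5.
Since 5 > old gcd 1, the gcd CAN increase (e.g., set N[0] = 5).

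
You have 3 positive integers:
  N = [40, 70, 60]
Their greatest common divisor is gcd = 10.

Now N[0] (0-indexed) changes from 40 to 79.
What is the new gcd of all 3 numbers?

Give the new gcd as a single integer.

Answer: 1

Derivation:
Numbers: [40, 70, 60], gcd = 10
Change: index 0, 40 -> 79
gcd of the OTHER numbers (without index 0): gcd([70, 60]) = 10
New gcd = gcd(g_others, new_val) = gcd(10, 79) = 1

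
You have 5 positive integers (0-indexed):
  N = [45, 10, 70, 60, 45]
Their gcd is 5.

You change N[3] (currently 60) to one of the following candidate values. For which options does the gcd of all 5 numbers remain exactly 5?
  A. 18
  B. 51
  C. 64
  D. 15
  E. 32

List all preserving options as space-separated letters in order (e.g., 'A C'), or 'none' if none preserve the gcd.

Answer: D

Derivation:
Old gcd = 5; gcd of others (without N[3]) = 5
New gcd for candidate v: gcd(5, v). Preserves old gcd iff gcd(5, v) = 5.
  Option A: v=18, gcd(5,18)=1 -> changes
  Option B: v=51, gcd(5,51)=1 -> changes
  Option C: v=64, gcd(5,64)=1 -> changes
  Option D: v=15, gcd(5,15)=5 -> preserves
  Option E: v=32, gcd(5,32)=1 -> changes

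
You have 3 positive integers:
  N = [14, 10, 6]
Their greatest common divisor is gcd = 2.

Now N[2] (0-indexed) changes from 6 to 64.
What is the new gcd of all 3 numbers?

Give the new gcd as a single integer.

Numbers: [14, 10, 6], gcd = 2
Change: index 2, 6 -> 64
gcd of the OTHER numbers (without index 2): gcd([14, 10]) = 2
New gcd = gcd(g_others, new_val) = gcd(2, 64) = 2

Answer: 2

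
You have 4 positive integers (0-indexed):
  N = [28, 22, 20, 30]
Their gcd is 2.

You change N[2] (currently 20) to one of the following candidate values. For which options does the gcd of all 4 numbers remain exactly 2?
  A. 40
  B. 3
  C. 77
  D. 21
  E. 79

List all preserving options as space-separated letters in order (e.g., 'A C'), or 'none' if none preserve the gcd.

Answer: A

Derivation:
Old gcd = 2; gcd of others (without N[2]) = 2
New gcd for candidate v: gcd(2, v). Preserves old gcd iff gcd(2, v) = 2.
  Option A: v=40, gcd(2,40)=2 -> preserves
  Option B: v=3, gcd(2,3)=1 -> changes
  Option C: v=77, gcd(2,77)=1 -> changes
  Option D: v=21, gcd(2,21)=1 -> changes
  Option E: v=79, gcd(2,79)=1 -> changes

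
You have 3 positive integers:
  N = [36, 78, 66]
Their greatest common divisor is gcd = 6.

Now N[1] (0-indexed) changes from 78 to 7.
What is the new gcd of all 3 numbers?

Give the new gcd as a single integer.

Answer: 1

Derivation:
Numbers: [36, 78, 66], gcd = 6
Change: index 1, 78 -> 7
gcd of the OTHER numbers (without index 1): gcd([36, 66]) = 6
New gcd = gcd(g_others, new_val) = gcd(6, 7) = 1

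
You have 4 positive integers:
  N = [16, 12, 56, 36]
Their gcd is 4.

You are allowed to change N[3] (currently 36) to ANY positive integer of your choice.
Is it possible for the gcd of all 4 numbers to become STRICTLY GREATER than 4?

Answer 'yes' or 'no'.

Answer: no

Derivation:
Current gcd = 4
gcd of all OTHER numbers (without N[3]=36): gcd([16, 12, 56]) = 4
The new gcd after any change is gcd(4, new_value).
This can be at most 4.
Since 4 = old gcd 4, the gcd can only stay the same or decrease.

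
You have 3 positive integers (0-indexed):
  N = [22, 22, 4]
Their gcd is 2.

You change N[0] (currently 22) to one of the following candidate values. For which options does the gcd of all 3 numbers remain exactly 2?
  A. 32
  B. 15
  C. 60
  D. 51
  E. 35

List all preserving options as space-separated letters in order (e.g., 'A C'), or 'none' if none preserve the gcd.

Answer: A C

Derivation:
Old gcd = 2; gcd of others (without N[0]) = 2
New gcd for candidate v: gcd(2, v). Preserves old gcd iff gcd(2, v) = 2.
  Option A: v=32, gcd(2,32)=2 -> preserves
  Option B: v=15, gcd(2,15)=1 -> changes
  Option C: v=60, gcd(2,60)=2 -> preserves
  Option D: v=51, gcd(2,51)=1 -> changes
  Option E: v=35, gcd(2,35)=1 -> changes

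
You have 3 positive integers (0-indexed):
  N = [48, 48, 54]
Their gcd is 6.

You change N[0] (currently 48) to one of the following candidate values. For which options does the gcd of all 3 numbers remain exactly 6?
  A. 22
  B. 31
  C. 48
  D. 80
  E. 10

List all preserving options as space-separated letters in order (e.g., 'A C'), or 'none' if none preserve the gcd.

Old gcd = 6; gcd of others (without N[0]) = 6
New gcd for candidate v: gcd(6, v). Preserves old gcd iff gcd(6, v) = 6.
  Option A: v=22, gcd(6,22)=2 -> changes
  Option B: v=31, gcd(6,31)=1 -> changes
  Option C: v=48, gcd(6,48)=6 -> preserves
  Option D: v=80, gcd(6,80)=2 -> changes
  Option E: v=10, gcd(6,10)=2 -> changes

Answer: C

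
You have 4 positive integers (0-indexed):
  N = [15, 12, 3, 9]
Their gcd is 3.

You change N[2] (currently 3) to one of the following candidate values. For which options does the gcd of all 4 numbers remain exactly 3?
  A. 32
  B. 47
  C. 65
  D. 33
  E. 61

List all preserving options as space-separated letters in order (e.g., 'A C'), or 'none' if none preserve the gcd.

Old gcd = 3; gcd of others (without N[2]) = 3
New gcd for candidate v: gcd(3, v). Preserves old gcd iff gcd(3, v) = 3.
  Option A: v=32, gcd(3,32)=1 -> changes
  Option B: v=47, gcd(3,47)=1 -> changes
  Option C: v=65, gcd(3,65)=1 -> changes
  Option D: v=33, gcd(3,33)=3 -> preserves
  Option E: v=61, gcd(3,61)=1 -> changes

Answer: D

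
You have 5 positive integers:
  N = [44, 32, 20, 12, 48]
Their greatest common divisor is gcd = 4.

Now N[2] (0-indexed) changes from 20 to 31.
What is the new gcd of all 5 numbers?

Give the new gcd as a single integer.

Numbers: [44, 32, 20, 12, 48], gcd = 4
Change: index 2, 20 -> 31
gcd of the OTHER numbers (without index 2): gcd([44, 32, 12, 48]) = 4
New gcd = gcd(g_others, new_val) = gcd(4, 31) = 1

Answer: 1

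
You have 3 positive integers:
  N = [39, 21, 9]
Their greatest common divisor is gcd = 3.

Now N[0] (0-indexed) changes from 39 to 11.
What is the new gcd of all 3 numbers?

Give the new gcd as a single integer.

Numbers: [39, 21, 9], gcd = 3
Change: index 0, 39 -> 11
gcd of the OTHER numbers (without index 0): gcd([21, 9]) = 3
New gcd = gcd(g_others, new_val) = gcd(3, 11) = 1

Answer: 1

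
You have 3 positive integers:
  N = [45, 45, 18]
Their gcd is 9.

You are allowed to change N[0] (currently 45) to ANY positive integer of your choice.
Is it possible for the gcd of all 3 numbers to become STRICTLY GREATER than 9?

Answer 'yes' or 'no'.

Answer: no

Derivation:
Current gcd = 9
gcd of all OTHER numbers (without N[0]=45): gcd([45, 18]) = 9
The new gcd after any change is gcd(9, new_value).
This can be at most 9.
Since 9 = old gcd 9, the gcd can only stay the same or decrease.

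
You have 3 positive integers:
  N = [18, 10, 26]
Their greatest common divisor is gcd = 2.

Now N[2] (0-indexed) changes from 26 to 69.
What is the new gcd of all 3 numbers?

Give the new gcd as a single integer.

Numbers: [18, 10, 26], gcd = 2
Change: index 2, 26 -> 69
gcd of the OTHER numbers (without index 2): gcd([18, 10]) = 2
New gcd = gcd(g_others, new_val) = gcd(2, 69) = 1

Answer: 1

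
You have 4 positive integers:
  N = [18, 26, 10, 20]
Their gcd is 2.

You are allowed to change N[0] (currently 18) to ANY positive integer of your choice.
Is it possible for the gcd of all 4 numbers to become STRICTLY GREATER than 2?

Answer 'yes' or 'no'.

Current gcd = 2
gcd of all OTHER numbers (without N[0]=18): gcd([26, 10, 20]) = 2
The new gcd after any change is gcd(2, new_value).
This can be at most 2.
Since 2 = old gcd 2, the gcd can only stay the same or decrease.

Answer: no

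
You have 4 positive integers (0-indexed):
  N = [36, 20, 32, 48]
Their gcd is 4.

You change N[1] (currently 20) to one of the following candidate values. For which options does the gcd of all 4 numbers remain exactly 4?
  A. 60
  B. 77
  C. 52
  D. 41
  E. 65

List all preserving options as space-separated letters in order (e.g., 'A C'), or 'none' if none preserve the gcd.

Old gcd = 4; gcd of others (without N[1]) = 4
New gcd for candidate v: gcd(4, v). Preserves old gcd iff gcd(4, v) = 4.
  Option A: v=60, gcd(4,60)=4 -> preserves
  Option B: v=77, gcd(4,77)=1 -> changes
  Option C: v=52, gcd(4,52)=4 -> preserves
  Option D: v=41, gcd(4,41)=1 -> changes
  Option E: v=65, gcd(4,65)=1 -> changes

Answer: A C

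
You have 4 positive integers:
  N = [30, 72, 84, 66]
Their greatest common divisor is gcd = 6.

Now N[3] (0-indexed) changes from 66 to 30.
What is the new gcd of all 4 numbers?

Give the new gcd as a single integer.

Answer: 6

Derivation:
Numbers: [30, 72, 84, 66], gcd = 6
Change: index 3, 66 -> 30
gcd of the OTHER numbers (without index 3): gcd([30, 72, 84]) = 6
New gcd = gcd(g_others, new_val) = gcd(6, 30) = 6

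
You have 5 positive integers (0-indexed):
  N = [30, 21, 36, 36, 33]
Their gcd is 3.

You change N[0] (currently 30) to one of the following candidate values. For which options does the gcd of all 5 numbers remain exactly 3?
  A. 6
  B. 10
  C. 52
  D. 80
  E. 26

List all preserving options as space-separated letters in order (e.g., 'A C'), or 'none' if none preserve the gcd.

Answer: A

Derivation:
Old gcd = 3; gcd of others (without N[0]) = 3
New gcd for candidate v: gcd(3, v). Preserves old gcd iff gcd(3, v) = 3.
  Option A: v=6, gcd(3,6)=3 -> preserves
  Option B: v=10, gcd(3,10)=1 -> changes
  Option C: v=52, gcd(3,52)=1 -> changes
  Option D: v=80, gcd(3,80)=1 -> changes
  Option E: v=26, gcd(3,26)=1 -> changes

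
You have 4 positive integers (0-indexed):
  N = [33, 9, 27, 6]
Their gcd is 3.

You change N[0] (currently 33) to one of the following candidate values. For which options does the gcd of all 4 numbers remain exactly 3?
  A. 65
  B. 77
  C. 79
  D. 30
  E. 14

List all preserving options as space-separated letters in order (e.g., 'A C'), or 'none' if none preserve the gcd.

Answer: D

Derivation:
Old gcd = 3; gcd of others (without N[0]) = 3
New gcd for candidate v: gcd(3, v). Preserves old gcd iff gcd(3, v) = 3.
  Option A: v=65, gcd(3,65)=1 -> changes
  Option B: v=77, gcd(3,77)=1 -> changes
  Option C: v=79, gcd(3,79)=1 -> changes
  Option D: v=30, gcd(3,30)=3 -> preserves
  Option E: v=14, gcd(3,14)=1 -> changes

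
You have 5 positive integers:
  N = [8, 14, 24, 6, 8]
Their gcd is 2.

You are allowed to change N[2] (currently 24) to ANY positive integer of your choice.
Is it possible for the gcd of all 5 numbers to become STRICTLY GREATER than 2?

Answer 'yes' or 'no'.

Answer: no

Derivation:
Current gcd = 2
gcd of all OTHER numbers (without N[2]=24): gcd([8, 14, 6, 8]) = 2
The new gcd after any change is gcd(2, new_value).
This can be at most 2.
Since 2 = old gcd 2, the gcd can only stay the same or decrease.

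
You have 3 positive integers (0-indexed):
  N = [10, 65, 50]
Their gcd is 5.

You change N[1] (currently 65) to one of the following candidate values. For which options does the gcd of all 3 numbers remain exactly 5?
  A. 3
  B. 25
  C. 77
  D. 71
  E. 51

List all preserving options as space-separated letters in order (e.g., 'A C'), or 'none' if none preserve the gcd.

Answer: B

Derivation:
Old gcd = 5; gcd of others (without N[1]) = 10
New gcd for candidate v: gcd(10, v). Preserves old gcd iff gcd(10, v) = 5.
  Option A: v=3, gcd(10,3)=1 -> changes
  Option B: v=25, gcd(10,25)=5 -> preserves
  Option C: v=77, gcd(10,77)=1 -> changes
  Option D: v=71, gcd(10,71)=1 -> changes
  Option E: v=51, gcd(10,51)=1 -> changes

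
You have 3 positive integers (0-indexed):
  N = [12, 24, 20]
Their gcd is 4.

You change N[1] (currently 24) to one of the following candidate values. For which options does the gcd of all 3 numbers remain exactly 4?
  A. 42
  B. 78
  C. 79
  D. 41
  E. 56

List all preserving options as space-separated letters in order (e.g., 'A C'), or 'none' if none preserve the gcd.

Old gcd = 4; gcd of others (without N[1]) = 4
New gcd for candidate v: gcd(4, v). Preserves old gcd iff gcd(4, v) = 4.
  Option A: v=42, gcd(4,42)=2 -> changes
  Option B: v=78, gcd(4,78)=2 -> changes
  Option C: v=79, gcd(4,79)=1 -> changes
  Option D: v=41, gcd(4,41)=1 -> changes
  Option E: v=56, gcd(4,56)=4 -> preserves

Answer: E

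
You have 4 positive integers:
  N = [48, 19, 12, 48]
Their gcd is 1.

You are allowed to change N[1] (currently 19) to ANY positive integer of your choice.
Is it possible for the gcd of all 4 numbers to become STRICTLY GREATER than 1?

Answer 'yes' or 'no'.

Answer: yes

Derivation:
Current gcd = 1
gcd of all OTHER numbers (without N[1]=19): gcd([48, 12, 48]) = 12
The new gcd after any change is gcd(12, new_value).
This can be at most 12.
Since 12 > old gcd 1, the gcd CAN increase (e.g., set N[1] = 12).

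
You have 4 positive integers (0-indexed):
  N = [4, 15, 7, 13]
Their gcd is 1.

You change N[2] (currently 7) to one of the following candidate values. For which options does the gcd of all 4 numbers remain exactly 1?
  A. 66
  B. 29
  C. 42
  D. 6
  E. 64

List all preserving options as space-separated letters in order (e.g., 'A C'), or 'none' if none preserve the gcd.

Answer: A B C D E

Derivation:
Old gcd = 1; gcd of others (without N[2]) = 1
New gcd for candidate v: gcd(1, v). Preserves old gcd iff gcd(1, v) = 1.
  Option A: v=66, gcd(1,66)=1 -> preserves
  Option B: v=29, gcd(1,29)=1 -> preserves
  Option C: v=42, gcd(1,42)=1 -> preserves
  Option D: v=6, gcd(1,6)=1 -> preserves
  Option E: v=64, gcd(1,64)=1 -> preserves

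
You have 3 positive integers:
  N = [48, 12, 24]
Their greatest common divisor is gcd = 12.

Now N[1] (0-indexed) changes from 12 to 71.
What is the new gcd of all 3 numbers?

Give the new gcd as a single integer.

Numbers: [48, 12, 24], gcd = 12
Change: index 1, 12 -> 71
gcd of the OTHER numbers (without index 1): gcd([48, 24]) = 24
New gcd = gcd(g_others, new_val) = gcd(24, 71) = 1

Answer: 1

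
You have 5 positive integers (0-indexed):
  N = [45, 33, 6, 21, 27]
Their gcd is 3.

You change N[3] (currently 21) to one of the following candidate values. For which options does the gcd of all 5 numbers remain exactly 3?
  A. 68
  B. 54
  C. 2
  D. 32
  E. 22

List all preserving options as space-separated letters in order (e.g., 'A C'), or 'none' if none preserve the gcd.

Answer: B

Derivation:
Old gcd = 3; gcd of others (without N[3]) = 3
New gcd for candidate v: gcd(3, v). Preserves old gcd iff gcd(3, v) = 3.
  Option A: v=68, gcd(3,68)=1 -> changes
  Option B: v=54, gcd(3,54)=3 -> preserves
  Option C: v=2, gcd(3,2)=1 -> changes
  Option D: v=32, gcd(3,32)=1 -> changes
  Option E: v=22, gcd(3,22)=1 -> changes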